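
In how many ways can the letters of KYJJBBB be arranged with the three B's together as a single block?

Treat the 3 copies of B as a single block. The multiset to arrange is then {BBB, J, J, K, Y}, 5 items in all.
That gives (5)!/(2!) = 60 arrangements.

60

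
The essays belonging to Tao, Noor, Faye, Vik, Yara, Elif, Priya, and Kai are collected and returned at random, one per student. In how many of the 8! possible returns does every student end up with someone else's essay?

Count assignments avoiding every fixed point. For any j of the 8 students fixed to their own essay, the other 8−j can be arranged in (8−j)! ways.
By inclusion–exclusion this is Σ_{j=0}^{8} (−1)^j C(8,j)·(8−j)!.
Computing: 40320 − 40320 + 20160 − 6720 + 1680 − 336 + 56 − 8 + 1 = 14833.

14833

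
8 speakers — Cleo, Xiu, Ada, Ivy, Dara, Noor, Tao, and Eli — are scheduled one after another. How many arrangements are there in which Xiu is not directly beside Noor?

30240

Of the 8! = 40320 arrangements, those with Xiu and Noor adjacent number 2 × 7! = 10080 (treat the pair as a block with 2 internal orders).
Complementary counting: 40320 − 10080 = 30240.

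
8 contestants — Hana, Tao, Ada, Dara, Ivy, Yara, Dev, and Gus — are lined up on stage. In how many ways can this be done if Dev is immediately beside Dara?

Treat {Dev, Dara} as a single unit. There are 7 units to order, and the pair itself can be ordered 2 ways.
So the count is 2·(7)! = 10080.

10080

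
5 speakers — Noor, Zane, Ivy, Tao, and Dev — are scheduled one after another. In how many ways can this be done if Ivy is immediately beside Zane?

Place the 3 others and the Ivy-Zane pair as 4 objects in a line; the pair has 2 internal arrangements.
That gives 2 × 4! = 2 × 24 = 48.

48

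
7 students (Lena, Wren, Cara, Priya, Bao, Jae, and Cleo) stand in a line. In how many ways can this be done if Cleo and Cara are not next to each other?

Of the 7! = 5040 arrangements, those with Cleo and Cara adjacent number 2 × 6! = 1440 (treat the pair as a block with 2 internal orders).
So 5040 − 1440 = 3600 arrangements keep them apart.

3600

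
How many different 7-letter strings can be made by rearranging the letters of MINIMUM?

MINIMUM has 7 letters with I appearing twice and M appearing 3 times.
So there are 7! / (3!·2!) = 420 distinguishable arrangements.

420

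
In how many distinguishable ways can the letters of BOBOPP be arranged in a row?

90

The 6 letters of BOBOPP have repeats: B appearing twice, O appearing twice, and P appearing twice.
So there are 6! / (2!·2!·2!) = 90 distinguishable arrangements.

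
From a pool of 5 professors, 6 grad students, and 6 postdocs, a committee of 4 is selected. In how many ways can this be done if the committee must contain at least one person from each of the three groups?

With no constraint there are C(17,4) = 2380 possible selections.
Selections missing a whole group: no professors → C(12,4) = 495; no grad students → C(11,4) = 330; no postdocs → C(11,4) = 330.
Add back selections omitting two groups (i.e. drawn from a single group): C(5,4) + C(6,4) + C(6,4) = 35.
By inclusion–exclusion: 2380 − 1155 + 35 = 1260.

1260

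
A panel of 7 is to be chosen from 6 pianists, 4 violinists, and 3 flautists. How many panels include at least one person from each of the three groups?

1559

With no constraint there are C(13,7) = 1716 possible selections.
Selections missing a whole group: no pianists → C(7,7) = 1; no violinists → C(9,7) = 36; no flautists → C(10,7) = 120.
Add back selections omitting two groups (i.e. drawn from a single group): C(6,7) + C(4,7) + C(3,7) = 0.
By inclusion–exclusion: 1716 − 157 + 0 = 1559.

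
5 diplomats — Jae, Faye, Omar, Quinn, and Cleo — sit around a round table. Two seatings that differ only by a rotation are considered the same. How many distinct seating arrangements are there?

Fix one person's seat to break rotational symmetry; the remaining 4 people can be arranged in (4)! = 24 ways.

24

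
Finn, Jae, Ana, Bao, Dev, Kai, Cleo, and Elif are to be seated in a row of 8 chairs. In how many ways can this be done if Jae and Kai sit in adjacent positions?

Place the 6 others and the Jae-Kai pair as 7 objects in a line; the pair has 2 internal arrangements.
So the count is 2·(7)! = 10080.

10080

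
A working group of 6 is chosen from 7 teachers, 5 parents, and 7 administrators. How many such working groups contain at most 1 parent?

Split by how many parents are chosen (0 through 1).
Sum: C(5,0)·C(14,6) + C(5,1)·C(14,5) = 3003 + 10010 = 13013.

13013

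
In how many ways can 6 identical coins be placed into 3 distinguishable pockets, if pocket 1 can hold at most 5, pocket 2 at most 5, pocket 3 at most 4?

By stars and bars, unrestricted non-negative solutions to x_1+…+x_3 = 6 number C(6+2,2) = 28.
Subtract solutions that violate a single cap (substitute x_i' = x_i − (cap_i+1)): x_1 ≥ 6 gives C(2,2) = 1; x_2 ≥ 6 gives C(2,2) = 1; x_3 ≥ 5 gives C(3,2) = 3. Together 5.
No two caps can be exceeded simultaneously, so the pair terms are all 0.
By inclusion–exclusion the count is 28 − 5 + 0 = 23.

23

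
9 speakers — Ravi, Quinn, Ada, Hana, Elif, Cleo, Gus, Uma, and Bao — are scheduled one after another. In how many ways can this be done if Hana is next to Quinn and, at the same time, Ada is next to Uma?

20160

Treat {Hana,Quinn} as one block (2 orders) and {Ada,Uma} as another (2 orders).
That leaves 7 units to arrange: 2 × 2 × 7! = 4 × 5040 = 20160.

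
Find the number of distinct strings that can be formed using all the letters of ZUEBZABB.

3360

ZUEBZABB has 8 letters with B appearing 3 times and Z appearing twice.
So there are 8! / (3!·2!) = 3360 distinguishable arrangements.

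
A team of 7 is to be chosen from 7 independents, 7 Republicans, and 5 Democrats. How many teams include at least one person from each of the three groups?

Unrestricted: C(19,7) = 50388 ways to pick any 7 of the 19.
Subtract selections that omit an entire group: no independents → C(12,7) = 792; no Republicans → C(12,7) = 792; no Democrats → C(14,7) = 3432.
Add back selections omitting two groups (i.e. drawn from a single group): C(7,7) + C(7,7) + C(5,7) = 2.
By inclusion–exclusion: 50388 − 5016 + 2 = 45374.

45374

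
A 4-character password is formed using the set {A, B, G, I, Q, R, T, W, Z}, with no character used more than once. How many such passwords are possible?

3024

This is a permutation of 4 out of 9: P(9,4) = 9!/5!.
9 × 8 × 7 × 6 = 3024.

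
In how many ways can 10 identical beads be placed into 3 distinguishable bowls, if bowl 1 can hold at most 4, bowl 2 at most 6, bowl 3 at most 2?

By stars and bars, unrestricted non-negative solutions to x_1+…+x_3 = 10 number C(10+2,2) = 66.
Subtract solutions that violate a single cap (substitute x_i' = x_i − (cap_i+1)): x_1 ≥ 5 gives C(7,2) = 21; x_2 ≥ 7 gives C(5,2) = 10; x_3 ≥ 3 gives C(9,2) = 36. Together 67.
Add back pairs where two caps are both exceeded: 0 + 6 + 1 = 7.
By inclusion–exclusion the count is 66 − 67 + 7 = 6.

6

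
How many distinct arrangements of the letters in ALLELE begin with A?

10

Fix A in the first position and arrange the remaining 5 letters.
Those 5 letters have E appearing twice and L appearing 3 times, giving (5)!/(3!·2!) = 10.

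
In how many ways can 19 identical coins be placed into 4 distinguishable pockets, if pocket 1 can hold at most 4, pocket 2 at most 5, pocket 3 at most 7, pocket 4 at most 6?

20

By stars and bars, unrestricted non-negative solutions to x_1+…+x_4 = 19 number C(19+3,3) = 1540.
Subtract solutions that violate a single cap (substitute x_i' = x_i − (cap_i+1)): x_1 ≥ 5 gives C(17,3) = 680; x_2 ≥ 6 gives C(16,3) = 560; x_3 ≥ 8 gives C(14,3) = 364; x_4 ≥ 7 gives C(15,3) = 455. Together 2059.
Add back pairs where two caps are both exceeded: 165 + 84 + 120 + 56 + 84 + 35 = 544.
Subtract triples: 1 + 4 + 0 + 0 = 5.
By inclusion–exclusion the count is 1540 − 2059 + 544 − 5 = 20.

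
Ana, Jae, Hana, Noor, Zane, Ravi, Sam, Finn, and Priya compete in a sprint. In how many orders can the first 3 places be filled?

504

There are 9 choices for 1st place, 8 for 2nd, and 7 for 3rd.
That gives 9 × 8 × 7 = 504.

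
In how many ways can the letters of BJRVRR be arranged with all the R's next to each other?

24

Treat the 3 copies of R as a single block. The multiset to arrange is then {RRR, B, J, V}, 4 items in all.
All 4 items are distinct, so there are (4)! = 24 arrangements.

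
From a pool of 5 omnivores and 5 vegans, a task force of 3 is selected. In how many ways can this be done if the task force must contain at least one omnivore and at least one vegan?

With no constraint there are C(10,3) = 120 possible selections.
Selections missing a whole group: no omnivores → C(5,3) = 10; no vegans → C(5,3) = 10.
Both groups omitted at once is impossible, so 120 − 20 = 100.

100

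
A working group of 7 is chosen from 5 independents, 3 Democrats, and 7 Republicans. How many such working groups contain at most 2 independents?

Split by how many independents are chosen (0 through 2).
Sum: C(5,0)·C(10,7) + C(5,1)·C(10,6) + C(5,2)·C(10,5) = 120 + 1050 + 2520 = 3690.

3690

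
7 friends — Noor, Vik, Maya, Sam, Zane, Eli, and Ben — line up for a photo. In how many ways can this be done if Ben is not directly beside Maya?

Of the 7! = 5040 arrangements, those with Ben and Maya adjacent number 2 × 6! = 1440 (treat the pair as a block with 2 internal orders).
So 5040 − 1440 = 3600 arrangements keep them apart.

3600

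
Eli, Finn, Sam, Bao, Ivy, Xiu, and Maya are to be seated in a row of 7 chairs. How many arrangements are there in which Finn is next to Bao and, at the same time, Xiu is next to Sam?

Treat {Finn,Bao} as one block (2 orders) and {Xiu,Sam} as another (2 orders).
That leaves 5 units to arrange: 2 × 2 × 5! = 4 × 120 = 480.

480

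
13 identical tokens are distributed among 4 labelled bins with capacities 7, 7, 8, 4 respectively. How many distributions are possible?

250

Without the upper bounds there are C(16,3) = 560 ways to split 13 among 4 bins.
Subtract solutions that violate a single cap (substitute x_i' = x_i − (cap_i+1)): x_1 ≥ 8 gives C(8,3) = 56; x_2 ≥ 8 gives C(8,3) = 56; x_3 ≥ 9 gives C(7,3) = 35; x_4 ≥ 5 gives C(11,3) = 165. Together 312.
Add back pairs where two caps are both exceeded: 0 + 0 + 1 + 0 + 1 + 0 = 2.
By inclusion–exclusion the count is 560 − 312 + 2 = 250.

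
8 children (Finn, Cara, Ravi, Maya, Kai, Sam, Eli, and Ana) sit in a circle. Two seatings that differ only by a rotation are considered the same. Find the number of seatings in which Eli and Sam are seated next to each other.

Glue Eli and Sam into a block (2 internal orders). Seating 7 units around a circle gives (6)! arrangements.
So 2 × (6)! = 2 × 720 = 1440.

1440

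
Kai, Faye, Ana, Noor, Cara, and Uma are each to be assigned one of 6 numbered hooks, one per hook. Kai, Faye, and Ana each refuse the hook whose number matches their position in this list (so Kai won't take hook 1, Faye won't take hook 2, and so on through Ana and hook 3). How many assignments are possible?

Let Aᵢ (for i ∈ {1, 2, 3}) be the placements that put person i in their forbidden hook. Any j of these fix j positions, leaving (6−j)! ways to fill the rest, and there are C(3,j) ways to pick which j.
By inclusion–exclusion, the number of valid placements is Σ_{j=0}^{3} (−1)^j C(3,j)·(6−j)!.
Computing: 720 − 360 + 72 − 6 = 426.

426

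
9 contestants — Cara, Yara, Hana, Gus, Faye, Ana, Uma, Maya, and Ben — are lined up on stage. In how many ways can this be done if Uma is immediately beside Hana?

80640

Place the 7 others and the Uma-Hana pair as 8 objects in a line; the pair has 2 internal arrangements.
That gives 2 × 8! = 2 × 40320 = 80640.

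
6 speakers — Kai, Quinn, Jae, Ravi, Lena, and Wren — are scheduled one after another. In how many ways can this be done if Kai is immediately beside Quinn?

240

Glue Kai and Quinn into one block (2 internal orders), leaving 5 units to arrange in a row.
So the count is 2·(5)! = 240.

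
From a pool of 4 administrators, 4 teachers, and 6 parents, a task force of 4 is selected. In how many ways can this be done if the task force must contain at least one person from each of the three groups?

528

Total 4-person selections from all 14: C(14,4) = 1001.
Subtract selections that omit an entire group: no administrators → C(10,4) = 210; no teachers → C(10,4) = 210; no parents → C(8,4) = 70.
Add back selections omitting two groups (i.e. drawn from a single group): C(4,4) + C(4,4) + C(6,4) = 17.
By inclusion–exclusion: 1001 − 490 + 17 = 528.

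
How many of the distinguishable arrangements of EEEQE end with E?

With the last slot taken by E, it remains to arrange the other 4 letters (EEQE).
Those 4 letters have E appearing 3 times, giving (4)!/(3!) = 4.

4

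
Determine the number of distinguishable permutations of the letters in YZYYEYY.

42

The 7 letters of YZYYEYY have repeats: Y appearing 5 times.
So there are 7! / (5!) = 42 distinguishable arrangements.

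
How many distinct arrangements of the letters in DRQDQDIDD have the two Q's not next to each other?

There are 9!/(5!·2!) = 1512 arrangements of DRQDQDIDD in total.
Arrangements with the Q's together: treat QQ as one letter, giving (8)!/(5!) = 336.
Hence 1512 − 336 = 1176.

1176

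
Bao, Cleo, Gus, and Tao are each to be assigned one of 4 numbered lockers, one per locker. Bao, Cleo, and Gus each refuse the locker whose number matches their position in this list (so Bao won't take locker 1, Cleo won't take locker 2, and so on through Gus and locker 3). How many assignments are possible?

11

Let Aᵢ (for i ∈ {1, 2, 3}) be the placements that put person i in their forbidden locker. Any j of these fix j positions, leaving (4−j)! ways to fill the rest, and there are C(3,j) ways to pick which j.
By inclusion–exclusion, the number of valid placements is Σ_{j=0}^{3} (−1)^j C(3,j)·(4−j)!.
Computing: 24 − 18 + 6 − 1 = 11.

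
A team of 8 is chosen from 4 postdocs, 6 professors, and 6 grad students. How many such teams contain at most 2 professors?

Split by how many professors are chosen (0 through 2).
Sum: C(6,0)·C(10,8) + C(6,1)·C(10,7) + C(6,2)·C(10,6) = 45 + 720 + 3150 = 3915.

3915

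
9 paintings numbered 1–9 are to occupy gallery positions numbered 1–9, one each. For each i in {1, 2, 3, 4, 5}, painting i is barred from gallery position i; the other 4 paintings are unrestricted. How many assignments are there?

205056

Let Aᵢ (for 1 ≤ i ≤ 5) be the placements that put painting i in its forbidden gallery position. Any j of these fix j positions, leaving (9−j)! ways to fill the rest, and there are C(5,j) ways to pick which j.
By inclusion–exclusion, the number of valid placements is Σ_{j=0}^{5} (−1)^j C(5,j)·(9−j)!.
Computing: 362880 − 201600 + 50400 − 7200 + 600 − 24 = 205056.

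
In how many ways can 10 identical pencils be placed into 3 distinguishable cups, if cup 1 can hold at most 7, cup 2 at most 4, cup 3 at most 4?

19

Ignoring the caps, the number of non-negative solutions to x_1+…+x_3 = 10 is C(12,2) = 66.
Subtract solutions that violate a single cap (substitute x_i' = x_i − (cap_i+1)): x_1 ≥ 8 gives C(4,2) = 6; x_2 ≥ 5 gives C(7,2) = 21; x_3 ≥ 5 gives C(7,2) = 21. Together 48.
Add back pairs where two caps are both exceeded: 0 + 0 + 1 = 1.
By inclusion–exclusion the count is 66 − 48 + 1 = 19.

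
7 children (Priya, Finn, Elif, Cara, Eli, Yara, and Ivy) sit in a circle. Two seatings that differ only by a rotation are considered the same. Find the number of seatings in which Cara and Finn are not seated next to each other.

480

All circular seatings of 7 people number (6)! = 720.
Seatings with Cara beside Finn: treat them as a block with 2 internal orders, giving 2 × (5)! = 240.
Subtracting, 720 − 240 = 480.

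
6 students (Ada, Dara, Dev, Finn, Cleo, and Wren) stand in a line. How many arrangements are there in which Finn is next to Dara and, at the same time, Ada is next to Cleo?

Treat {Finn,Dara} as one block (2 orders) and {Ada,Cleo} as another (2 orders).
That leaves 4 units to arrange: 2 × 2 × 4! = 4 × 24 = 96.

96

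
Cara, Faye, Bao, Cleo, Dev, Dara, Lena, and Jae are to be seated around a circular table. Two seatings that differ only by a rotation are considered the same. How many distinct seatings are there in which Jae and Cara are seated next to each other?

1440

Glue Jae and Cara into a block (2 internal orders). Seating 7 units around a circle gives (6)! arrangements.
So 2 × (6)! = 2 × 720 = 1440.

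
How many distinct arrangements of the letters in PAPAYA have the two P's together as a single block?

Treat the 2 copies of P as a single block. The multiset to arrange is then {PP, A, A, A, Y}, 5 items in all.
That gives (5)!/(3!) = 20 arrangements.

20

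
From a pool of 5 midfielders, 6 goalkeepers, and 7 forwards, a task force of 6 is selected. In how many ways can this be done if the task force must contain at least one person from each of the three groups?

Unrestricted: C(18,6) = 18564 ways to pick any 6 of the 18.
Selections missing a whole group: no midfielders → C(13,6) = 1716; no goalkeepers → C(12,6) = 924; no forwards → C(11,6) = 462.
Add back selections omitting two groups (i.e. drawn from a single group): C(5,6) + C(6,6) + C(7,6) = 8.
By inclusion–exclusion: 18564 − 3102 + 8 = 15470.

15470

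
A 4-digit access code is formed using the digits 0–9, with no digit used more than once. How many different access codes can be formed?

This is a permutation of 4 out of 10: P(10,4) = 10!/6!.
10 × 9 × 8 × 7 = 5040.

5040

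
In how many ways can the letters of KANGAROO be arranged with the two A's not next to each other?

7560

Total arrangements of KANGAROO: 8!/(2!·2!) = 10080.
If the two A's are adjacent, glue them into one block, leaving 7 items to arrange: (7)!/(2!) = 2520 ways.
Subtracting, 10080 − 2520 = 7560 arrangements keep the A's apart.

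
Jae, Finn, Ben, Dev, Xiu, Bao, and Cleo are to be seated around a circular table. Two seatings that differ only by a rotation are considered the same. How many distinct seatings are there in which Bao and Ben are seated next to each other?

240

Glue Bao and Ben into a block (2 internal orders). Seating 6 units around a circle gives (5)! arrangements.
So 2 × (5)! = 2 × 120 = 240.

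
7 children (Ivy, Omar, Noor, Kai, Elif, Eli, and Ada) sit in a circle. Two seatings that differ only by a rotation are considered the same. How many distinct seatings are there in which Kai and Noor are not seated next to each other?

Without the restriction there are (6)! = 720 seatings.
Those with Kai next to Noor: fuse the pair into one unit and seat 6 units around a circle — 2·(5)! = 240.
Subtracting, 720 − 240 = 480.

480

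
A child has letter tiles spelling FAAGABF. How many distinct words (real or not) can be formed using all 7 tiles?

Letter multiplicities in FAAGABF: A×3, B×1, F×2, G×1.
Dividing 7! = 5040 by 3!·2! = 12 for the repeated letters gives 420.

420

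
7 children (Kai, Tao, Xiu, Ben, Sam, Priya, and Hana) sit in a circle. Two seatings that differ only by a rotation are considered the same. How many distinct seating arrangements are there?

720

Around a circle, 7 distinct people have 7!/7 = (6)! = 720 rotationally distinct seatings.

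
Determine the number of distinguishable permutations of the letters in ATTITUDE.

6720

ATTITUDE has 8 letters with T appearing 3 times.
The number of distinct arrangements is 8!/(3!) = 40320/6 = 6720.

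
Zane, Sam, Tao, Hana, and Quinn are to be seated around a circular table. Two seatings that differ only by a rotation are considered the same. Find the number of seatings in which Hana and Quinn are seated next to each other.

12

Glue Hana and Quinn into a block (2 internal orders). Seating 4 units around a circle gives (3)! arrangements.
So 2 × (3)! = 2 × 6 = 12.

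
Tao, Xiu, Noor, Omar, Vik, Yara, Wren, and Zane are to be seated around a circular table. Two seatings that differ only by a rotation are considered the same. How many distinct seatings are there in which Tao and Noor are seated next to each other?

Treat {Tao, Noor} as one unit (2 internal orders) and seat the resulting 7 units around the table: (6)! circular arrangements.
So 2 × (6)! = 2 × 720 = 1440.

1440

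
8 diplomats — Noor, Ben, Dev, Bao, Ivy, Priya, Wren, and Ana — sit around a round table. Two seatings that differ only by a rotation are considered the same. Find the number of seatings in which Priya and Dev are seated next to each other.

Glue Priya and Dev into a block (2 internal orders). Seating 7 units around a circle gives (6)! arrangements.
So 2 × (6)! = 2 × 720 = 1440.

1440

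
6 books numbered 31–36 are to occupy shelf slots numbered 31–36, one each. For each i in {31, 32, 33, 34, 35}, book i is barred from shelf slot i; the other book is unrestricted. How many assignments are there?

Let Aᵢ (for 31 ≤ i ≤ 35) be the placements that put book i in its forbidden shelf slot. Any j of these fix j positions, leaving (6−j)! ways to fill the rest, and there are C(5,j) ways to pick which j.
By inclusion–exclusion, the number of valid placements is Σ_{j=0}^{5} (−1)^j C(5,j)·(6−j)!.
Computing: 720 − 600 + 240 − 60 + 10 − 1 = 309.

309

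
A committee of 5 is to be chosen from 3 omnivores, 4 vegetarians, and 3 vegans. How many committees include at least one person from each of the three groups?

204

Total 5-person selections from all 10: C(10,5) = 252.
Subtract selections that omit an entire group: no omnivores → C(7,5) = 21; no vegetarians → C(6,5) = 6; no vegans → C(7,5) = 21.
Add back selections omitting two groups (i.e. drawn from a single group): C(3,5) + C(4,5) + C(3,5) = 0.
By inclusion–exclusion: 252 − 48 + 0 = 204.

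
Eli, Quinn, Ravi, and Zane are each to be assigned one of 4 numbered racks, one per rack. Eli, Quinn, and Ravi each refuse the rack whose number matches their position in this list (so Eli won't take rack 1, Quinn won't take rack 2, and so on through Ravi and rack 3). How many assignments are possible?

11

Let Aᵢ (for i ∈ {1, 2, 3}) be the placements that put person i in their forbidden rack. Any j of these fix j positions, leaving (4−j)! ways to fill the rest, and there are C(3,j) ways to pick which j.
By inclusion–exclusion, the number of valid placements is Σ_{j=0}^{3} (−1)^j C(3,j)·(4−j)!.
Computing: 24 − 18 + 6 − 1 = 11.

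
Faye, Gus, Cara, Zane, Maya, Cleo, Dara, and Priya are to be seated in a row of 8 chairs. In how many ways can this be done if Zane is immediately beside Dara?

Glue Zane and Dara into one block (2 internal orders), leaving 7 units to arrange in a row.
So the count is 2·(7)! = 10080.

10080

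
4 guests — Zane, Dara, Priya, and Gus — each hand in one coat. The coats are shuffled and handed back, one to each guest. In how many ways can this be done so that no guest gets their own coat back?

Let Aᵢ be the assignments in which guest i gets their own coat. We want the size of the complement of A₁∪…∪A_4.
By inclusion–exclusion this is Σ_{j=0}^{4} (−1)^j C(4,j)·(4−j)!.
Computing: 24 − 24 + 12 − 4 + 1 = 9.

9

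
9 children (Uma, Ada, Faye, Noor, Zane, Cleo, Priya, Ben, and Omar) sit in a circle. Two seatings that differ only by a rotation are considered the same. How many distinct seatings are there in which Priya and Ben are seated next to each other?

10080

Treat {Priya, Ben} as one unit (2 internal orders) and seat the resulting 8 units around the table: (7)! circular arrangements.
So 2 × (7)! = 2 × 5040 = 10080.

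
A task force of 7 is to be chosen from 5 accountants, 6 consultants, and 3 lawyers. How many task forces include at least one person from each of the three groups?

3058

Total 7-person selections from all 14: C(14,7) = 3432.
Subtract selections that omit an entire group: no accountants → C(9,7) = 36; no consultants → C(8,7) = 8; no lawyers → C(11,7) = 330.
Add back selections omitting two groups (i.e. drawn from a single group): C(5,7) + C(6,7) + C(3,7) = 0.
By inclusion–exclusion: 3432 − 374 + 0 = 3058.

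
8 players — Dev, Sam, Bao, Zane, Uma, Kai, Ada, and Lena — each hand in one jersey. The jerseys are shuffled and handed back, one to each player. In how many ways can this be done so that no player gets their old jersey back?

This is the derangement count D_8: permutations of 8 items with no fixed point.
By inclusion–exclusion this is Σ_{j=0}^{8} (−1)^j C(8,j)·(8−j)!.
Computing: 40320 − 40320 + 20160 − 6720 + 1680 − 336 + 56 − 8 + 1 = 14833.

14833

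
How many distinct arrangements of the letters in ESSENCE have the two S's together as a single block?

120

Treat the 2 copies of S as a single block. The multiset to arrange is then {SS, C, E, E, E, N}, 6 items in all.
That gives (6)!/(3!) = 120 arrangements.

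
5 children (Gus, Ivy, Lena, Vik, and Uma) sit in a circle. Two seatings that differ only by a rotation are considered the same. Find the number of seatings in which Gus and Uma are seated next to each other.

Treat {Gus, Uma} as one unit (2 internal orders) and seat the resulting 4 units around the table: (3)! circular arrangements.
So 2 × (3)! = 2 × 6 = 12.

12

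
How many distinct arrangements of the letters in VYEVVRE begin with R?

With the first slot taken by R, it remains to arrange the other 6 letters (VYEVVE).
Those 6 letters have E appearing twice and V appearing 3 times, giving (6)!/(3!·2!) = 60.

60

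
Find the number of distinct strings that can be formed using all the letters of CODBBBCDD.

5040

The 9 letters of CODBBBCDD have repeats: B appearing 3 times, C appearing twice, and D appearing 3 times.
So there are 9! / (3!·3!·2!) = 5040 distinguishable arrangements.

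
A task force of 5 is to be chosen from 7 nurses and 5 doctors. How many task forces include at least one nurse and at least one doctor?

770

Total 5-person selections from all 12: C(12,5) = 792.
Selections missing a whole group: no nurses → C(5,5) = 1; no doctors → C(7,5) = 21.
Both groups omitted at once is impossible, so 792 − 22 = 770.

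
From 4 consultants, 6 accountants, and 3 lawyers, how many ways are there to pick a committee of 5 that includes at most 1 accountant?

231

Split by how many accountants are chosen (0 through 1).
Sum: C(6,0)·C(7,5) + C(6,1)·C(7,4) = 21 + 210 = 231.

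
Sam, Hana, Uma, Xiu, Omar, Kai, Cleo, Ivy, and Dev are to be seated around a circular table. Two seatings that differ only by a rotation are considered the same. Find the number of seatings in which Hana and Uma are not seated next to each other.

All circular seatings of 9 people number (8)! = 40320.
Those with Hana next to Uma: fuse the pair into one unit and seat 8 units around a circle — 2·(7)! = 10080.
Subtracting, 40320 − 10080 = 30240.

30240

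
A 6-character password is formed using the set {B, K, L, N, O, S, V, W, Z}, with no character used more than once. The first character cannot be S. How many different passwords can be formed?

53760

The first character has 9−1 = 8 choices (anything except S).
The remaining 5 characters are filled from the other 8 symbols without repetition: 8 × 7 × 6 × 5 × 4 = 6720.
Total: 8 × 6720 = 53760.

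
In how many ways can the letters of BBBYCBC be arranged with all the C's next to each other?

Treat the 2 copies of C as a single block. The multiset to arrange is then {CC, B, B, B, B, Y}, 6 items in all.
That gives (6)!/(4!) = 30 arrangements.

30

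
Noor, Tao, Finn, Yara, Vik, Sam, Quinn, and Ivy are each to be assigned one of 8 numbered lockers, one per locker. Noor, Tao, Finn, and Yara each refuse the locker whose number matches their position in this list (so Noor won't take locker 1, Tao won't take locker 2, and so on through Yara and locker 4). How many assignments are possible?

24024

Let Aᵢ (for 1 ≤ i ≤ 4) be the placements that put person i in their forbidden locker. Any j of these fix j positions, leaving (8−j)! ways to fill the rest, and there are C(4,j) ways to pick which j.
By inclusion–exclusion, the number of valid placements is Σ_{j=0}^{4} (−1)^j C(4,j)·(8−j)!.
Computing: 40320 − 20160 + 4320 − 480 + 24 = 24024.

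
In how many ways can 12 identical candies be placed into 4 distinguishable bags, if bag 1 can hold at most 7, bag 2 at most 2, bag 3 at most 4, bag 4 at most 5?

Without the upper bounds there are C(15,3) = 455 ways to split 12 among 4 bags.
Subtract solutions that violate a single cap (substitute x_i' = x_i − (cap_i+1)): x_1 ≥ 8 gives C(7,3) = 35; x_2 ≥ 3 gives C(12,3) = 220; x_3 ≥ 5 gives C(10,3) = 120; x_4 ≥ 6 gives C(9,3) = 84. Together 459.
Add back pairs where two caps are both exceeded: 4 + 0 + 0 + 35 + 20 + 4 = 63.
By inclusion–exclusion the count is 455 − 459 + 63 = 59.

59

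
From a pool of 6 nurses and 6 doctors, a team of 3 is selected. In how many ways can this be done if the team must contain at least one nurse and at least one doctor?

180

With no constraint there are C(12,3) = 220 possible selections.
Subtract selections that omit an entire group: no nurses → C(6,3) = 20; no doctors → C(6,3) = 20.
Both groups omitted at once is impossible, so 220 − 40 = 180.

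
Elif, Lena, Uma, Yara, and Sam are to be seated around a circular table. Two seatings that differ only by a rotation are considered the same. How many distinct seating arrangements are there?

Seat Elif anywhere (absorbing the rotational symmetry), then permute the other 4: (4)! = 24.

24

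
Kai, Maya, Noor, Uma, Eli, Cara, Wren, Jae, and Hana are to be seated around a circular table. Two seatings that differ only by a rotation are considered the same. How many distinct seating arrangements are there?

Fix one person's seat to break rotational symmetry; the remaining 8 people can be arranged in (8)! = 40320 ways.

40320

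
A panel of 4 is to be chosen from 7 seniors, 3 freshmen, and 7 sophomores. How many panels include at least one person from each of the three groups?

1029

Total 4-person selections from all 17: C(17,4) = 2380.
Selections missing a whole group: no seniors → C(10,4) = 210; no freshmen → C(14,4) = 1001; no sophomores → C(10,4) = 210.
Add back selections omitting two groups (i.e. drawn from a single group): C(7,4) + C(3,4) + C(7,4) = 70.
By inclusion–exclusion: 2380 − 1421 + 70 = 1029.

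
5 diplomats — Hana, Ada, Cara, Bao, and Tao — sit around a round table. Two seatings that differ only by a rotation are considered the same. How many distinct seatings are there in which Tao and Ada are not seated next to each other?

12

All circular seatings of 5 people number (4)! = 24.
Seatings with Tao beside Ada: treat them as a block with 2 internal orders, giving 2 × (3)! = 12.
Subtracting, 24 − 12 = 12.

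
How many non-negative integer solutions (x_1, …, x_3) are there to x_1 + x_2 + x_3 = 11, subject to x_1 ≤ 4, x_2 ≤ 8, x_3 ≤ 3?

Without the upper bounds there are C(13,2) = 78 ways to split 11 among 3 variables.
Subtract solutions that violate a single cap (substitute x_i' = x_i − (cap_i+1)): x_1 ≥ 5 gives C(8,2) = 28; x_2 ≥ 9 gives C(4,2) = 6; x_3 ≥ 4 gives C(9,2) = 36. Together 70.
Add back pairs where two caps are both exceeded: 0 + 6 + 0 = 6.
By inclusion–exclusion the count is 78 − 70 + 6 = 14.

14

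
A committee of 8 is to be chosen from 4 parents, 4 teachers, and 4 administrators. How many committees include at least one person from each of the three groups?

492

Unrestricted: C(12,8) = 495 ways to pick any 8 of the 12.
Selections missing a whole group: no parents → C(8,8) = 1; no teachers → C(8,8) = 1; no administrators → C(8,8) = 1.
Add back selections omitting two groups (i.e. drawn from a single group): C(4,8) + C(4,8) + C(4,8) = 0.
By inclusion–exclusion: 495 − 3 + 0 = 492.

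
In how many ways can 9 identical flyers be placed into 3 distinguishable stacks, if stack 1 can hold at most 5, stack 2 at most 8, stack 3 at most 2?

By stars and bars, unrestricted non-negative solutions to x_1+…+x_3 = 9 number C(9+2,2) = 55.
Subtract solutions that violate a single cap (substitute x_i' = x_i − (cap_i+1)): x_1 ≥ 6 gives C(5,2) = 10; x_2 ≥ 9 gives C(2,2) = 1; x_3 ≥ 3 gives C(8,2) = 28. Together 39.
Add back pairs where two caps are both exceeded: 0 + 1 + 0 = 1.
By inclusion–exclusion the count is 55 − 39 + 1 = 17.

17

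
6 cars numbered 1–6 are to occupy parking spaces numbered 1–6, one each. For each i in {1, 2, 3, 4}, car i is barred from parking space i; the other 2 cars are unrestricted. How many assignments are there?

Let Aᵢ (for 1 ≤ i ≤ 4) be the placements that put car i in its forbidden parking space. Any j of these fix j positions, leaving (6−j)! ways to fill the rest, and there are C(4,j) ways to pick which j.
By inclusion–exclusion, the number of valid placements is Σ_{j=0}^{4} (−1)^j C(4,j)·(6−j)!.
Computing: 720 − 480 + 144 − 24 + 2 = 362.

362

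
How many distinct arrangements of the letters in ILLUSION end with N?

With the last slot taken by N, it remains to arrange the other 7 letters (ILLUSIO).
Those 7 letters have I appearing twice and L appearing twice, giving (7)!/(2!·2!) = 1260.

1260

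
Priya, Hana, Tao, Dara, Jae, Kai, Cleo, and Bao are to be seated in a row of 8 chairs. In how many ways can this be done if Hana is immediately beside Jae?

Treat {Hana, Jae} as a single unit. There are 7 units to order, and the pair itself can be ordered 2 ways.
That gives 2 × 7! = 2 × 5040 = 10080.

10080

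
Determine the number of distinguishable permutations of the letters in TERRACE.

1260

The 7 letters of TERRACE have repeats: E appearing twice and R appearing twice.
So there are 7! / (2!·2!) = 1260 distinguishable arrangements.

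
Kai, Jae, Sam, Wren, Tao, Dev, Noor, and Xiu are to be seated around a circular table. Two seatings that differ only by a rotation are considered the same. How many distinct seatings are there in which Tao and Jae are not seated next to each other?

Without the restriction there are (7)! = 5040 seatings.
Seatings with Tao beside Jae: treat them as a block with 2 internal orders, giving 2 × (6)! = 1440.
Subtracting, 5040 − 1440 = 3600.

3600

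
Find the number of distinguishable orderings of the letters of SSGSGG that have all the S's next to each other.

Treat the 3 copies of S as a single block. The multiset to arrange is then {SSS, G, G, G}, 4 items in all.
That gives (4)!/(3!) = 4 arrangements.

4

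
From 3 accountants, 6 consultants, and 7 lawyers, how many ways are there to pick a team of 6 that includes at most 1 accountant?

Split by how many accountants are chosen (0 through 1).
Sum: C(3,0)·C(13,6) + C(3,1)·C(13,5) = 1716 + 3861 = 5577.

5577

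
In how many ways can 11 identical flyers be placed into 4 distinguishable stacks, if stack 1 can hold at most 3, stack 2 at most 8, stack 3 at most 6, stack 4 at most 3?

Without the upper bounds there are C(14,3) = 364 ways to split 11 among 4 stacks.
Subtract solutions that violate a single cap (substitute x_i' = x_i − (cap_i+1)): x_1 ≥ 4 gives C(10,3) = 120; x_2 ≥ 9 gives C(5,3) = 10; x_3 ≥ 7 gives C(7,3) = 35; x_4 ≥ 4 gives C(10,3) = 120. Together 285.
Add back pairs where two caps are both exceeded: 0 + 1 + 20 + 0 + 0 + 1 = 22.
By inclusion–exclusion the count is 364 − 285 + 22 = 101.

101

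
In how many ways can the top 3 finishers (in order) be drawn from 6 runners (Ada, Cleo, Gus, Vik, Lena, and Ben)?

This is an ordered selection of 3 from 6: P(6,3).
That gives 6 × 5 × 4 = 120.

120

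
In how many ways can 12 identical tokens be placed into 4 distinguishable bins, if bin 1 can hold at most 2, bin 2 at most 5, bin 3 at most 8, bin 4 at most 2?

Without the upper bounds there are C(15,3) = 455 ways to split 12 among 4 bins.
Subtract solutions that violate a single cap (substitute x_i' = x_i − (cap_i+1)): x_1 ≥ 3 gives C(12,3) = 220; x_2 ≥ 6 gives C(9,3) = 84; x_3 ≥ 9 gives C(6,3) = 20; x_4 ≥ 3 gives C(12,3) = 220. Together 544.
Add back pairs where two caps are both exceeded: 20 + 1 + 84 + 0 + 20 + 1 = 126.
Subtract triples: 0 + 1 + 0 + 0 = 1.
By inclusion–exclusion the count is 455 − 544 + 126 − 1 = 36.

36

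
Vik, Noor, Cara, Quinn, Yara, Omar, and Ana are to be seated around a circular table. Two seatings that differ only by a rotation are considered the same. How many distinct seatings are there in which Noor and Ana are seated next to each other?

Treat {Noor, Ana} as one unit (2 internal orders) and seat the resulting 6 units around the table: (5)! circular arrangements.
So 2 × (5)! = 2 × 120 = 240.

240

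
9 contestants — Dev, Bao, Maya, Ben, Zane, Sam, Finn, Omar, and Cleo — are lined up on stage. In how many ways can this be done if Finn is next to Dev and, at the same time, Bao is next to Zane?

Treat {Finn,Dev} as one block (2 orders) and {Bao,Zane} as another (2 orders).
That leaves 7 units to arrange: 2 × 2 × 7! = 4 × 5040 = 20160.

20160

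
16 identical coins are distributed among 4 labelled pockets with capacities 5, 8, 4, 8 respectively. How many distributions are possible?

163

Ignoring the caps, the number of non-negative solutions to x_1+…+x_4 = 16 is C(19,3) = 969.
Subtract solutions that violate a single cap (substitute x_i' = x_i − (cap_i+1)): x_1 ≥ 6 gives C(13,3) = 286; x_2 ≥ 9 gives C(10,3) = 120; x_3 ≥ 5 gives C(14,3) = 364; x_4 ≥ 9 gives C(10,3) = 120. Together 890.
Add back pairs where two caps are both exceeded: 4 + 56 + 4 + 10 + 0 + 10 = 84.
By inclusion–exclusion the count is 969 − 890 + 84 = 163.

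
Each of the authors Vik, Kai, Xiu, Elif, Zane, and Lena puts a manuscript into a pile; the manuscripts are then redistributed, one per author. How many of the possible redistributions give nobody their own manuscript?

265

Count assignments avoiding every fixed point. For any j of the 6 authors fixed to their own manuscript, the other 6−j can be arranged in (6−j)! ways.
By inclusion–exclusion this is Σ_{j=0}^{6} (−1)^j C(6,j)·(6−j)!.
Computing: 720 − 720 + 360 − 120 + 30 − 6 + 1 = 265.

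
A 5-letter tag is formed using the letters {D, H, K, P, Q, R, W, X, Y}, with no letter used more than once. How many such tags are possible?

This is a permutation of 5 out of 9: P(9,5) = 9!/4!.
That product is 9 × 8 × 7 × 6 × 5 = 15120.

15120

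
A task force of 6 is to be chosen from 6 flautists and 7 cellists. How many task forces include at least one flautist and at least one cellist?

Total 6-person selections from all 13: C(13,6) = 1716.
Selections missing a whole group: no flautists → C(7,6) = 7; no cellists → C(6,6) = 1.
Both groups omitted at once is impossible, so 1716 − 8 = 1708.

1708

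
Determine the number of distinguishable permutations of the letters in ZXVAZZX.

420

The 7 letters of ZXVAZZX have repeats: X appearing twice and Z appearing 3 times.
Dividing 7! = 5040 by 3!·2! = 12 for the repeated letters gives 420.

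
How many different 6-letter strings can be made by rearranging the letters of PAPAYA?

60

PAPAYA has 6 letters with A appearing 3 times and P appearing twice.
So there are 6! / (3!·2!) = 60 distinguishable arrangements.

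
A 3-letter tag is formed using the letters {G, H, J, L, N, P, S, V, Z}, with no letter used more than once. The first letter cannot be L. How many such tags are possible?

The first letter has 9−1 = 8 choices (anything except L).
The remaining 2 letters are filled from the other 8 symbols without repetition: 8 × 7 = 56.
Total: 8 × 56 = 448.

448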